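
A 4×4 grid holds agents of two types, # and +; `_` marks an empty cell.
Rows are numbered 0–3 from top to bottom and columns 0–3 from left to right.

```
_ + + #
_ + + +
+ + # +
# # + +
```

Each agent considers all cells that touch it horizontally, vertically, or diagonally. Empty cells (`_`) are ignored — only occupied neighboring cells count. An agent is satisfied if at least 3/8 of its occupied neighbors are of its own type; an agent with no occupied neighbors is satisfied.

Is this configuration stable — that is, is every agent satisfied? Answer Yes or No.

No

(0,1)+ 3/3 satisfied
(0,2)+ 4/5 satisfied
(0,3)# 0/3 not
(1,1)+ 5/6 satisfied
(1,2)+ 6/8 satisfied
(1,3)+ 3/5 satisfied
(2,0)+ 2/4 satisfied
(2,1)+ 4/7 satisfied
(2,2)# 1/8 not
(2,3)+ 4/5 satisfied
(3,0)# 1/3 not
(3,1)# 2/5 satisfied
(3,2)+ 3/5 satisfied
(3,3)+ 2/3 satisfied
For instance (0,3) has only 0/3 same-type neighbors, below 3/8.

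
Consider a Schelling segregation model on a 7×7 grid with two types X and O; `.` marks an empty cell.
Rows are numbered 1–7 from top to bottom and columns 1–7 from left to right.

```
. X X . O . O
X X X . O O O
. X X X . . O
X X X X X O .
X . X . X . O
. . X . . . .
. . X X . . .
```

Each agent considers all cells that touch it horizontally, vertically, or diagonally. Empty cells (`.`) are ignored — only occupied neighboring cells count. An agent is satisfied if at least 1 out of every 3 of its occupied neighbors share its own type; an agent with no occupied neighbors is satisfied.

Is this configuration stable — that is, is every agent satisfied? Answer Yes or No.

Yes

Row 1: (1,2)X 4/4 satisfied · (1,3)X 3/3 satisfied · (1,5)O 2/2 satisfied · (1,7)O 2/2 satisfied
Row 2: (2,1)X 3/3 satisfied · (2,2)X 6/6 satisfied · (2,3)X 6/6 satisfied · (2,5)O 2/3 satisfied · (2,6)O 5/5 satisfied · (2,7)O 3/3 satisfied
Row 3: (3,2)X 7/7 satisfied · (3,3)X 7/7 satisfied · (3,4)X 5/6 satisfied · (3,7)O 3/3 satisfied
Row 4: (4,1)X 3/3 satisfied · (4,2)X 6/6 satisfied · (4,3)X 6/6 satisfied · (4,4)X 6/6 satisfied · (4,5)X 3/4 satisfied · (4,6)O 2/4 satisfied
Row 5: (5,1)X 2/2 satisfied · (5,3)X 4/4 satisfied · (5,5)X 2/3 satisfied · (5,7)O 1/1 satisfied
Row 6: (6,3)X 3/3 satisfied
Row 7: (7,3)X 2/2 satisfied · (7,4)X 2/2 satisfied
All meet the threshold, so the configuration is stable.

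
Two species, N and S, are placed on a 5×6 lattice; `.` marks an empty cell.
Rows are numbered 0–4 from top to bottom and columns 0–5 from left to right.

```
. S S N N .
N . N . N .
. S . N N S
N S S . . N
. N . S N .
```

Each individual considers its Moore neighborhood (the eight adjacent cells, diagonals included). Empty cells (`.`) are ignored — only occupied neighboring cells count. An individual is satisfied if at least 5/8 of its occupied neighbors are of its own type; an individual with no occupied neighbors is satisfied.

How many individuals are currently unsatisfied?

Row 0: (0,1)S 1/3 ✗ · (0,2)S 1/3 ✗ · (0,3)N 3/4 ✓ · (0,4)N 2/2 ✓
Row 1: (1,0)N 0/2 ✗ · (1,2)N 2/5 ✗ · (1,4)N 4/5 ✓
Row 2: (2,1)S 2/5 ✗ · (2,3)N 3/4 ✓ · (2,4)N 3/4 ✓ · (2,5)S 0/3 ✗
Row 3: (3,0)N 1/3 ✗ · (3,1)S 2/4 ✗ · (3,2)S 3/5 ✗ · (3,5)N 2/3 ✓
Row 4: (4,1)N 1/3 ✗ · (4,3)S 1/2 ✗ · (4,4)N 1/2 ✗
Unsatisfied: (0,1), (0,2), (1,0), (1,2), (2,1), (2,5), (3,0), (3,1), (3,2), (4,1), (4,3), (4,4) — 12 in total.

12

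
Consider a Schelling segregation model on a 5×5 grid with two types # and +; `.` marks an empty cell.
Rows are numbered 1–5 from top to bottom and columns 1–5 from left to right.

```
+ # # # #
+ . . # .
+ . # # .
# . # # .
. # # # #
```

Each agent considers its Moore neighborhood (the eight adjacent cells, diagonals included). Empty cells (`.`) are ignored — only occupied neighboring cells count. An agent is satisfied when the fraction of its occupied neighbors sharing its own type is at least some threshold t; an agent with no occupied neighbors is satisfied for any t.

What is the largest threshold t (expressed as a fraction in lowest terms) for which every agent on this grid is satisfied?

Row 1: (1,1)+ 1/2 · (1,2)# 1/3 · (1,3)# 3/3 · (1,4)# 3/3 · (1,5)# 2/2
Row 2: (2,1)+ 2/3 · (2,4)# 5/5
Row 3: (3,1)+ 1/2 · (3,3)# 4/4 · (3,4)# 4/4
Row 4: (4,1)# 1/2 · (4,3)# 6/6 · (4,4)# 6/6
Row 5: (5,2)# 3/3 · (5,3)# 4/4 · (5,4)# 4/4 · (5,5)# 2/2
The smallest same-type fraction is 1/3 at (1,2), which reduces to 1/3. Any threshold above that leaves this agent unsatisfied.

1/3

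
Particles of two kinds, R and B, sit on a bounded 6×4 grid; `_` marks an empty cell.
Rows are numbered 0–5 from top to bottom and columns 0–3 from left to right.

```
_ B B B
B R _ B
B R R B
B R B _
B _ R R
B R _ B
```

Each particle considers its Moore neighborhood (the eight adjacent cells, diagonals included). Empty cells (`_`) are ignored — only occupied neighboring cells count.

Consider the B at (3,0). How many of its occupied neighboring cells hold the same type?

Occupied neighbors of (3,0): (2,0)=B, (2,1)=R, (3,1)=R, (4,0)=B.
Same type (B): 2 of 4.

2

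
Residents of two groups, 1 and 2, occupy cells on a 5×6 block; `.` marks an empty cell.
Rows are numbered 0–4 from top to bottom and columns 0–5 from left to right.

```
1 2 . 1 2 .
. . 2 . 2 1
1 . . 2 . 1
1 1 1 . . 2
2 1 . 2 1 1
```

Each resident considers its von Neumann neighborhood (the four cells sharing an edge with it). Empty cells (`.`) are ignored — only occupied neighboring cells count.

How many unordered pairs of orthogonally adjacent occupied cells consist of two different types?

Scan each occupied cell's neighbors to the right and below so each pair is counted once.
From row 0: 2 unlike of 3 pairs (running 2/3).
From row 1: 1 unlike of 2 pairs (running 3/5).
From row 2: 1 unlike of 2 pairs (running 4/7).
From row 3: 2 unlike of 5 pairs (running 6/12).
From row 4: 2 unlike of 3 pairs (running 8/15).
Total adjacent occupied pairs: 15; unlike-type pairs: 8.

8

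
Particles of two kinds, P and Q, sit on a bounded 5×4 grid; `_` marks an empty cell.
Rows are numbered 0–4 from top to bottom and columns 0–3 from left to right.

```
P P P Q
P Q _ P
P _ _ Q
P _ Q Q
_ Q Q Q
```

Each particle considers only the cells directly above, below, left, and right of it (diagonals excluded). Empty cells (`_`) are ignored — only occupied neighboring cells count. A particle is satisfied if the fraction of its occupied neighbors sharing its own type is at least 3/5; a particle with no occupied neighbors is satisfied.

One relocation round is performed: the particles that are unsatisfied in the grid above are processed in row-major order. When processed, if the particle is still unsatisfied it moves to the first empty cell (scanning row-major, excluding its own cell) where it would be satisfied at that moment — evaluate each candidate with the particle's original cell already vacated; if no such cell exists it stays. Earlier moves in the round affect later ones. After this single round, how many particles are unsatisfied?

Initially unsatisfied (in order): (0,2), (0,3), (1,1), (1,3), (2,3).
  (0,2): no empty cell satisfies it; stays.
  (0,3) → (2,2).
  (1,1) → (3,1).
  (1,3) → (0,3).
  (2,3): now satisfied by earlier moves; stays.
Resulting grid:
P P P P
P _ _ _
P _ Q Q
P Q Q Q
_ Q Q Q
Unsatisfied now: (3,0).

1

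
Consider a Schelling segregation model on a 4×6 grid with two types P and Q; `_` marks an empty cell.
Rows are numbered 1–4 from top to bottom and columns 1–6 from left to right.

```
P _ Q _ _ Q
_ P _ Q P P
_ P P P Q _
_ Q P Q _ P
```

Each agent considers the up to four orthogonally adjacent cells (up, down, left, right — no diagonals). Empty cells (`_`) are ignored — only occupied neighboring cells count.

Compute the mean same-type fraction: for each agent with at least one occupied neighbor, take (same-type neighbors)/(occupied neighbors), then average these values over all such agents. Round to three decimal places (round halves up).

Row 1: (1,1)P — no occupied neighbors · (1,3)Q — no occupied neighbors · (1,6)Q 0/1
Row 2: (2,2)P 1/1 · (2,4)Q 0/2 · (2,5)P 1/3 · (2,6)P 1/2
Row 3: (3,2)P 2/3 · (3,3)P 3/3 · (3,4)P 1/4 · (3,5)Q 0/2
Row 4: (4,2)Q 0/2 · (4,3)P 1/3 · (4,4)Q 0/2 · (4,6)P — no occupied neighbors
Sum over 12 agents: 0/1 + 1/1 + 0/2 + 1/3 + 1/2 + 2/3 + 3/3 + 1/4 + 0/2 + 0/2 + 1/3 + 0/2 = 49/12; mean = 49/12 ÷ 12 = 49/144 = 0.340277… → 0.340.

0.340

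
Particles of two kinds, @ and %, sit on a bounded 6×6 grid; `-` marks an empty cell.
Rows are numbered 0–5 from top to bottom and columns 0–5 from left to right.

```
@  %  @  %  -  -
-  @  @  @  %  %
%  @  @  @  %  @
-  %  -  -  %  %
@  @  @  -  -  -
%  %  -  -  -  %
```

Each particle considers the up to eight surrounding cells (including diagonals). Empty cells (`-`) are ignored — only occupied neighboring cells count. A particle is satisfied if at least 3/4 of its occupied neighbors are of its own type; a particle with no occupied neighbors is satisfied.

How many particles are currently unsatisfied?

Row 0: (0,0)@ 1/2 not · (0,1)% 0/4 not · (0,2)@ 3/5 not · (0,3)% 1/4 not
Row 1: (1,1)@ 5/7 not · (1,2)@ 6/8 satisfied · (1,3)@ 4/7 not · (1,4)% 3/6 not · (1,5)% 2/3 not
Row 2: (2,0)% 1/3 not · (2,1)@ 3/5 not · (2,2)@ 5/6 satisfied · (2,3)@ 3/6 not · (2,4)% 4/7 not · (2,5)@ 0/5 not
Row 3: (3,1)% 1/6 not · (3,4)% 2/4 not · (3,5)% 2/3 not
Row 4: (4,0)@ 1/4 not · (4,1)@ 2/5 not · (4,2)@ 1/3 not
Row 5: (5,0)% 1/3 not · (5,1)% 1/4 not · (5,5)% 0/0 satisfied
Unsatisfied: (0,0), (0,1), (0,2), (0,3), (1,1), (1,3), (1,4), (1,5), (2,0), (2,1), (2,3), (2,4), (2,5), (3,1), (3,4), (3,5), (4,0), (4,1), (4,2), (5,0), (5,1) — 21 in total.

21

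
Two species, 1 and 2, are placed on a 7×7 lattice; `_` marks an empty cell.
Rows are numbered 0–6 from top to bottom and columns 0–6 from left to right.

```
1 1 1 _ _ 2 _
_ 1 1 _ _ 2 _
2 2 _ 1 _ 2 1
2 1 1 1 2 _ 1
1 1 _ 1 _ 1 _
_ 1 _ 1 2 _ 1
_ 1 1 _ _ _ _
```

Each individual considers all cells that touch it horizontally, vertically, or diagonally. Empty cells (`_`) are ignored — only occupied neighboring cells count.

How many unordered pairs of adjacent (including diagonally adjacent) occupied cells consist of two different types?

19

Scan each occupied cell's neighbors to the right and below (and the two forward diagonals) so each pair is counted once.
From row 0: 0 unlike of 8 pairs (running 0/8).
From row 1: 4 unlike of 7 pairs (running 4/15).
From row 2: 6 unlike of 13 pairs (running 10/28).
From row 3: 6 unlike of 14 pairs (running 16/42).
From row 4: 2 unlike of 7 pairs (running 18/49).
From row 5: 1 unlike of 4 pairs (running 19/53).
From row 6: 0 unlike of 1 pairs (running 19/54).
Total adjacent occupied pairs: 54; unlike-type pairs: 19.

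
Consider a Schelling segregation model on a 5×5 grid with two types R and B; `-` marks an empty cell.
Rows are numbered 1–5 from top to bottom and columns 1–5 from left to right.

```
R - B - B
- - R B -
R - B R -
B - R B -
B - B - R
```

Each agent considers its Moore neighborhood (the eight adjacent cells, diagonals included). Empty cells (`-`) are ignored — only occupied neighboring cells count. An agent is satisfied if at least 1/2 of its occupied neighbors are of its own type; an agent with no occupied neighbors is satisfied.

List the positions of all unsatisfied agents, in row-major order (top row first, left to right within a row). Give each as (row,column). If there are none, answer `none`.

Row 1: (1,1)R 0/0 satisfied · (1,3)B 1/2 satisfied · (1,5)B 1/1 satisfied
Row 2: (2,3)R 1/4 not · (2,4)B 3/5 satisfied
Row 3: (3,1)R 0/1 not · (3,3)B 2/5 not · (3,4)R 2/5 not
Row 4: (4,1)B 1/2 satisfied · (4,3)R 1/4 not · (4,4)B 2/5 not
Row 5: (5,1)B 1/1 satisfied · (5,3)B 1/2 satisfied · (5,5)R 0/1 not

(2,3), (3,1), (3,3), (3,4), (4,3), (4,4), (5,5)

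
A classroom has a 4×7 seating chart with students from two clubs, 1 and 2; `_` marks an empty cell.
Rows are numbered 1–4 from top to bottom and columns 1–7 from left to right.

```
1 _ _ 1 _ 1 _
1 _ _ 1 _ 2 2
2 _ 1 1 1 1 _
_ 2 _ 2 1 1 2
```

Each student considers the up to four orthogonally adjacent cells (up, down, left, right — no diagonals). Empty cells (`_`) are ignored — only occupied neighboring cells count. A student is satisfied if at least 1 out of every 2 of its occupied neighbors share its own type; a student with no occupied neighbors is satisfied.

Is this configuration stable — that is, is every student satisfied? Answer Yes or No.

(1,1)1 1/1 satisfied
(1,4)1 1/1 satisfied
(1,6)1 0/1 not
(2,1)1 1/2 satisfied
(2,4)1 2/2 satisfied
(2,6)2 1/3 not
(2,7)2 1/1 satisfied
(3,1)2 0/1 not
(3,3)1 1/1 satisfied
(3,4)1 3/4 satisfied
(3,5)1 3/3 satisfied
(3,6)1 2/3 satisfied
(4,2)2 0/0 satisfied
(4,4)2 0/2 not
(4,5)1 2/3 satisfied
(4,6)1 2/3 satisfied
(4,7)2 0/1 not
For instance (1,6) has only 0/1 same-type neighbors, below 1/2.

No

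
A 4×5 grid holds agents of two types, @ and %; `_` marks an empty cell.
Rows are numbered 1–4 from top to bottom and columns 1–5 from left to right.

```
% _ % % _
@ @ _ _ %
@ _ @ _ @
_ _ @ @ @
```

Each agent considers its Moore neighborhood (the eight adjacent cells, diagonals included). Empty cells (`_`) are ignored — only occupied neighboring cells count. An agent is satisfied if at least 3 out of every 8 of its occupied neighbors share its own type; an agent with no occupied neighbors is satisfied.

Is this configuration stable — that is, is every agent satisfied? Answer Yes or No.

(1,1)% 0/2 unhappy
(1,3)% 1/2 ok
(1,4)% 2/2 ok
(2,1)@ 2/3 ok
(2,2)@ 3/5 ok
(2,5)% 1/2 ok
(3,1)@ 2/2 ok
(3,3)@ 3/3 ok
(3,5)@ 2/3 ok
(4,3)@ 2/2 ok
(4,4)@ 4/4 ok
(4,5)@ 2/2 ok
For instance (1,1) has only 0/2 same-type neighbors, below 3/8.

No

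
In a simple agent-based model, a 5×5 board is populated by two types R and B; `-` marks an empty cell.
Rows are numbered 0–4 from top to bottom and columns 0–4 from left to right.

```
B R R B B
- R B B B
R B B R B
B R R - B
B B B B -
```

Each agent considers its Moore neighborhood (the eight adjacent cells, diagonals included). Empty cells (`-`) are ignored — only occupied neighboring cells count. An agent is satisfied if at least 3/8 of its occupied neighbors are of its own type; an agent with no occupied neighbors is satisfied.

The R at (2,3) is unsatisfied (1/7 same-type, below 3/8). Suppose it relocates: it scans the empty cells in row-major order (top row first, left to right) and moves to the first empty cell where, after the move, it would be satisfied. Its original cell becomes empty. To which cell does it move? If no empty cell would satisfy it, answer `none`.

(1,0)

Vacating (2,3). Empty cells in order:
  (1,0): 3/5 same-type → satisfied — stop here.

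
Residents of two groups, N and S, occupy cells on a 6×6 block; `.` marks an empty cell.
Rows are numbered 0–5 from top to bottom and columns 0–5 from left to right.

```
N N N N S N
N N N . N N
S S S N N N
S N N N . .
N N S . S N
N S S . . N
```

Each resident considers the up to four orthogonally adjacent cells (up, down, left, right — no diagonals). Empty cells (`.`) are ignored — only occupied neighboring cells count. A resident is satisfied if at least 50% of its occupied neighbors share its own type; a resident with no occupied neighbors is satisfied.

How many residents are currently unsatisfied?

Row 0: (0,0)N 2/2 ok · (0,1)N 3/3 ok · (0,2)N 3/3 ok · (0,3)N 1/2 ok · (0,4)S 0/3 unhappy · (0,5)N 1/2 ok
Row 1: (1,0)N 2/3 ok · (1,1)N 3/4 ok · (1,2)N 2/3 ok · (1,4)N 2/3 ok · (1,5)N 3/3 ok
Row 2: (2,0)S 2/3 ok · (2,1)S 2/4 ok · (2,2)S 1/4 unhappy · (2,3)N 2/3 ok · (2,4)N 3/3 ok · (2,5)N 2/2 ok
Row 3: (3,0)S 1/3 unhappy · (3,1)N 2/4 ok · (3,2)N 2/4 ok · (3,3)N 2/2 ok
Row 4: (4,0)N 2/3 ok · (4,1)N 2/4 ok · (4,2)S 1/3 unhappy · (4,4)S 0/1 unhappy · (4,5)N 1/2 ok
Row 5: (5,0)N 1/2 ok · (5,1)S 1/3 unhappy · (5,2)S 2/2 ok · (5,5)N 1/1 ok
Unsatisfied: (0,4), (2,2), (3,0), (4,2), (4,4), (5,1) — 6 in total.

6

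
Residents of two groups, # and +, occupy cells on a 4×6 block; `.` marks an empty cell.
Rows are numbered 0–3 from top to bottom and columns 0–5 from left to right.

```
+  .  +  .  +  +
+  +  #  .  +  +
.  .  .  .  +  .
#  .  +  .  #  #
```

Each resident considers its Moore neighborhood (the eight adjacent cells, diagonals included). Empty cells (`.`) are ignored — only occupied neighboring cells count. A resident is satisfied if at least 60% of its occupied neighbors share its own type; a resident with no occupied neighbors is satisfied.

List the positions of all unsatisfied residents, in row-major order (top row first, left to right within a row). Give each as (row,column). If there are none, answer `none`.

(0,2), (1,2), (2,4), (3,4), (3,5)

(0,0)+ 2/2 satisfied
(0,2)+ 1/2 not
(0,4)+ 3/3 satisfied
(0,5)+ 3/3 satisfied
(1,0)+ 2/2 satisfied
(1,1)+ 3/4 satisfied
(1,2)# 0/2 not
(1,4)+ 4/4 satisfied
(1,5)+ 4/4 satisfied
(2,4)+ 2/4 not
(3,0)# 0/0 satisfied
(3,2)+ 0/0 satisfied
(3,4)# 1/2 not
(3,5)# 1/2 not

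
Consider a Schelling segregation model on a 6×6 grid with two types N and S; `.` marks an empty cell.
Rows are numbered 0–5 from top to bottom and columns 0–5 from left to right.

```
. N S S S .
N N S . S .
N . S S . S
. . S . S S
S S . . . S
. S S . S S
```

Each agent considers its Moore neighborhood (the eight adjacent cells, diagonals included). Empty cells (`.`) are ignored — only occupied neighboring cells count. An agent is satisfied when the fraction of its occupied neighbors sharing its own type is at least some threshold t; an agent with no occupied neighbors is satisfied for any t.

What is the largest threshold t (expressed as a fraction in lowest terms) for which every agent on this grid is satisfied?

(0,1)N 2/4
(0,2)S 2/4
(0,3)S 4/4
(0,4)S 2/2
(1,0)N 3/3
(1,1)N 3/6
(1,2)S 4/6
(1,4)S 4/4
(2,0)N 2/2
(2,2)S 3/4
(2,3)S 5/5
(2,5)S 3/3
(3,2)S 3/3
(3,4)S 4/4
(3,5)S 3/3
(4,0)S 2/2
(4,1)S 4/4
(4,5)S 4/4
(5,1)S 3/3
(5,2)S 2/2
(5,4)S 2/2
(5,5)S 2/2
The smallest same-type fraction is 2/4 at (0,1), which reduces to 1/2. Any threshold above that leaves this agent unsatisfied.

1/2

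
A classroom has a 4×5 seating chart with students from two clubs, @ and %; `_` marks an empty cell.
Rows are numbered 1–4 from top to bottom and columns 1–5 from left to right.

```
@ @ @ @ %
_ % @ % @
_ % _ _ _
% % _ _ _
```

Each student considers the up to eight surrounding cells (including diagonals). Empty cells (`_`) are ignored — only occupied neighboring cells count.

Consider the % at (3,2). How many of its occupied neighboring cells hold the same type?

Occupied neighbors of (3,2): (2,2)=%, (2,3)=@, (4,1)=%, (4,2)=%.
Same type (%): 3 of 4.

3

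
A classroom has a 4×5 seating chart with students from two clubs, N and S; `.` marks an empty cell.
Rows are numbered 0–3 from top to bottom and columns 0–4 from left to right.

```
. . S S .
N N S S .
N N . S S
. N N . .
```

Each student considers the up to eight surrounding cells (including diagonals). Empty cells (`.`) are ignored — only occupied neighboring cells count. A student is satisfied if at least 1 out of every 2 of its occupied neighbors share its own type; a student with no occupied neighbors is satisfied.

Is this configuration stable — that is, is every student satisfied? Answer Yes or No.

(0,2)S 3/4 ok
(0,3)S 3/3 ok
(1,0)N 3/3 ok
(1,1)N 3/5 ok
(1,2)S 4/6 ok
(1,3)S 5/5 ok
(2,0)N 4/4 ok
(2,1)N 5/6 ok
(2,3)S 3/4 ok
(2,4)S 2/2 ok
(3,1)N 3/3 ok
(3,2)N 2/3 ok
All meet the threshold, so the configuration is stable.

Yes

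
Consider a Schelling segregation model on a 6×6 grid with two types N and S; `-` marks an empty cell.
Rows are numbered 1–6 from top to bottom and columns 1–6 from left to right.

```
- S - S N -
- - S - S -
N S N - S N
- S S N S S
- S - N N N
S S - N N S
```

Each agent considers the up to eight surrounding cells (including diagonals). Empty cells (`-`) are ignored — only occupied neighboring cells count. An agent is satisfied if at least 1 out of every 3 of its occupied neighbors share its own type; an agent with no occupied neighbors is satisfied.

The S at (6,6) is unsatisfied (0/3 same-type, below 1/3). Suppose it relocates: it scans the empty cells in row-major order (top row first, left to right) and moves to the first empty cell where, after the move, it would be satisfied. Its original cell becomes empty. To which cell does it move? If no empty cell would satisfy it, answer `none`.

Vacating (6,6). Empty cells in order:
  (1,1): 1/1 same-type → satisfied — stop here.

(1,1)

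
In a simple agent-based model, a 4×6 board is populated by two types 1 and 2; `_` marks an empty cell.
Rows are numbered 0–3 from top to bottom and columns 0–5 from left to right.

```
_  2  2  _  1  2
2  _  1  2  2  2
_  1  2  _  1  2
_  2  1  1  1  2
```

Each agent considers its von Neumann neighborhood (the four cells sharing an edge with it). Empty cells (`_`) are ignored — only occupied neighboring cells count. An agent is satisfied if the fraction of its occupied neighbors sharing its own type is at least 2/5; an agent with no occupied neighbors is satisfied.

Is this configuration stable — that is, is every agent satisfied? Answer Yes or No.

No

(0,1)2 1/1 satisfied
(0,2)2 1/2 satisfied
(0,4)1 0/2 not
(0,5)2 1/2 satisfied
(1,0)2 0/0 satisfied
(1,2)1 0/3 not
(1,3)2 1/2 satisfied
(1,4)2 2/4 satisfied
(1,5)2 3/3 satisfied
(2,1)1 0/2 not
(2,2)2 0/3 not
(2,4)1 1/3 not
(2,5)2 2/3 satisfied
(3,1)2 0/2 not
(3,2)1 1/3 not
(3,3)1 2/2 satisfied
(3,4)1 2/3 satisfied
(3,5)2 1/2 satisfied
For instance (0,4) has only 0/2 same-type neighbors, below 2/5.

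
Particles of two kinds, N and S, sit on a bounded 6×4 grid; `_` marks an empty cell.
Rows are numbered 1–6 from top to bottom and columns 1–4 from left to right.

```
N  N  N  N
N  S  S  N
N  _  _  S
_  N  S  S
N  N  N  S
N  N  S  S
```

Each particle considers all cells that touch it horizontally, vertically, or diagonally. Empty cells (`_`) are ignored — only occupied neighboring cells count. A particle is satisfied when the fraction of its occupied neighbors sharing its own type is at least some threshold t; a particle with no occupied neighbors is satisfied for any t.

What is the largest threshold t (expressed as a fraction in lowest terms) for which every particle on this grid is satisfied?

1/6

(1,1)N 2/3
(1,2)N 3/5
(1,3)N 3/5
(1,4)N 2/3
(2,1)N 3/4
(2,2)S 1/6
(2,3)S 2/6
(2,4)N 2/4
(3,1)N 2/3
(3,4)S 3/4
(4,2)N 4/5
(4,3)S 3/6
(4,4)S 3/4
(5,1)N 4/4
(5,2)N 5/7
(5,3)N 3/8
(5,4)S 4/5
(6,1)N 3/3
(6,2)N 4/5
(6,3)S 2/5
(6,4)S 2/3
The smallest same-type fraction is 1/6 at (2,2), which reduces to 1/6. Any threshold above that leaves this particle unsatisfied.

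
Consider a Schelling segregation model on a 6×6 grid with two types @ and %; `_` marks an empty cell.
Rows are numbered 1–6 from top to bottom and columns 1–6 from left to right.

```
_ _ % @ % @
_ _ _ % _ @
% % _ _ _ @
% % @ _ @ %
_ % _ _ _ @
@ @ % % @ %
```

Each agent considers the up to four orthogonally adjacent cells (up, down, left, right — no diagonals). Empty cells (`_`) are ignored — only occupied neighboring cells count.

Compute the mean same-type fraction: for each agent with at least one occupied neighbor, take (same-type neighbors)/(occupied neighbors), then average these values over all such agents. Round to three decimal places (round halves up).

0.390

Row 1: (1,3)% 0/1 · (1,4)@ 0/3 · (1,5)% 0/2 · (1,6)@ 1/2
Row 2: (2,4)% 0/1 · (2,6)@ 2/2
Row 3: (3,1)% 2/2 · (3,2)% 2/2 · (3,6)@ 1/2
Row 4: (4,1)% 2/2 · (4,2)% 3/4 · (4,3)@ 0/1 · (4,5)@ 0/1 · (4,6)% 0/3
Row 5: (5,2)% 1/2 · (5,6)@ 0/2
Row 6: (6,1)@ 1/1 · (6,2)@ 1/3 · (6,3)% 1/2 · (6,4)% 1/2 · (6,5)@ 0/2 · (6,6)% 0/2
Sum over 22 agents: 0/1 + 0/3 + 0/2 + 1/2 + 0/1 + 2/2 + 2/2 + 2/2 + 1/2 + 2/2 + 3/4 + 0/1 + 0/1 + 0/3 + 1/2 + 0/2 + 1/1 + 1/3 + 1/2 + 1/2 + 0/2 + 0/2 = 103/12; mean = 103/12 ÷ 22 = 103/264 = 0.390151… → 0.390.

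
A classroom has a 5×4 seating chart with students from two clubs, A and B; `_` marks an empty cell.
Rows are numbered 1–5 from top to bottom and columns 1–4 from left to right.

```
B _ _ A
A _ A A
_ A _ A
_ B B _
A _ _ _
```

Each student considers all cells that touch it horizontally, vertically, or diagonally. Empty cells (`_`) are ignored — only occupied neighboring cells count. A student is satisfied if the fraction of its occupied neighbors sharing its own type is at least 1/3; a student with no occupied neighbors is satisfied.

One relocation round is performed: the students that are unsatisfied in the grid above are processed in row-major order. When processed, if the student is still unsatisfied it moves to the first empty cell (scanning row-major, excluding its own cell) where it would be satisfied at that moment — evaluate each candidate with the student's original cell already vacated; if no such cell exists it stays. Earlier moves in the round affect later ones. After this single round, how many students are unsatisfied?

Initially unsatisfied (in order): (1,1), (5,1).
  (1,1) → (3,1).
  (5,1) → (1,1).
Resulting grid:
A _ _ A
A _ A A
B A _ A
_ B B _
_ _ _ _
All satisfied now.

0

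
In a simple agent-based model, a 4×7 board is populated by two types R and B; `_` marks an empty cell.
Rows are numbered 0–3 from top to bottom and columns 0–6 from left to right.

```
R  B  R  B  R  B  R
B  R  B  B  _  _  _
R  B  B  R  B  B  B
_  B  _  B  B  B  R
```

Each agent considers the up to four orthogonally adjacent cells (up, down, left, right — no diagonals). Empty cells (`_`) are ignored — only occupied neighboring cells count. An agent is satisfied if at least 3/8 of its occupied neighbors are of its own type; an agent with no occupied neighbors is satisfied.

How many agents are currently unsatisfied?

(0,0)R 0/2 unhappy
(0,1)B 0/3 unhappy
(0,2)R 0/3 unhappy
(0,3)B 1/3 unhappy
(0,4)R 0/2 unhappy
(0,5)B 0/2 unhappy
(0,6)R 0/1 unhappy
(1,0)B 0/3 unhappy
(1,1)R 0/4 unhappy
(1,2)B 2/4 ok
(1,3)B 2/3 ok
(2,0)R 0/2 unhappy
(2,1)B 2/4 ok
(2,2)B 2/3 ok
(2,3)R 0/4 unhappy
(2,4)B 2/3 ok
(2,5)B 3/3 ok
(2,6)B 1/2 ok
(3,1)B 1/1 ok
(3,3)B 1/2 ok
(3,4)B 3/3 ok
(3,5)B 2/3 ok
(3,6)R 0/2 unhappy
Unsatisfied: (0,0), (0,1), (0,2), (0,3), (0,4), (0,5), (0,6), (1,0), (1,1), (2,0), (2,3), (3,6) — 12 in total.

12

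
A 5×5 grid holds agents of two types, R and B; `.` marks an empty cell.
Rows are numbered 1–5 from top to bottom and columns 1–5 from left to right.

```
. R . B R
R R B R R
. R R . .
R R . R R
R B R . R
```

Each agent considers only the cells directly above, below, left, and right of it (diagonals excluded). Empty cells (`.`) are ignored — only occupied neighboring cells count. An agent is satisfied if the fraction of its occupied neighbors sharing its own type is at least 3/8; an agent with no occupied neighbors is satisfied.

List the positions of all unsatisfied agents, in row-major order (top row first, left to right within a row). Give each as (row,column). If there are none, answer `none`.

(1,4), (2,3), (2,4), (5,2), (5,3)

(1,2)R 1/1 ok
(1,4)B 0/2 unhappy
(1,5)R 1/2 ok
(2,1)R 1/1 ok
(2,2)R 3/4 ok
(2,3)B 0/3 unhappy
(2,4)R 1/3 unhappy
(2,5)R 2/2 ok
(3,2)R 3/3 ok
(3,3)R 1/2 ok
(4,1)R 2/2 ok
(4,2)R 2/3 ok
(4,4)R 1/1 ok
(4,5)R 2/2 ok
(5,1)R 1/2 ok
(5,2)B 0/3 unhappy
(5,3)R 0/1 unhappy
(5,5)R 1/1 ok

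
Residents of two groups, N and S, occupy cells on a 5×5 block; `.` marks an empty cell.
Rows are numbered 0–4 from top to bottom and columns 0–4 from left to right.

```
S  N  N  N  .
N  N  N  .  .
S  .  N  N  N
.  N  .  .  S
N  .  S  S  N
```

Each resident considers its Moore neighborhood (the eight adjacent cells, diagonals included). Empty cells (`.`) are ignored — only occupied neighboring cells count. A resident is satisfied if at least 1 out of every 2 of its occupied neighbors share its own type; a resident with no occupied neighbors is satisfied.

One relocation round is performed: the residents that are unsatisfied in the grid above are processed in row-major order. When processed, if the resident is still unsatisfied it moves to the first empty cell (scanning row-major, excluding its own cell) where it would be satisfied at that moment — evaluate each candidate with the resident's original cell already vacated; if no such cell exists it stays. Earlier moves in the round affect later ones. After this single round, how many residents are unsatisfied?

Initially unsatisfied (in order): (0,0), (2,0), (3,4), (4,4).
  (0,0): no empty cell satisfies it; stays.
  (2,0): no empty cell satisfies it; stays.
  (3,4): no empty cell satisfies it; stays.
  (4,4) → (0,4).
Resulting grid:
S N N N N
N N N . .
S . N N N
. N . . S
N . S S .
Unsatisfied now: (0,0), (2,0), (3,4).

3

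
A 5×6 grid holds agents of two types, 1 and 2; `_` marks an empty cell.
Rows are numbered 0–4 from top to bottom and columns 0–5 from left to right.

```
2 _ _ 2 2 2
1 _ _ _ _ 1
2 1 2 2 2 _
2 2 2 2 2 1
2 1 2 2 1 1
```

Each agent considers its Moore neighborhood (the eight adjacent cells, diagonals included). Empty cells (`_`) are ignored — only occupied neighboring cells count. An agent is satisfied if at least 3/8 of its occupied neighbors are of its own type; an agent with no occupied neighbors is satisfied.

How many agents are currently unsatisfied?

Row 0: (0,0)2 0/1 unhappy · (0,3)2 1/1 ok · (0,4)2 2/3 ok · (0,5)2 1/2 ok
Row 1: (1,0)1 1/3 unhappy · (1,5)1 0/3 unhappy
Row 2: (2,0)2 2/4 ok · (2,1)1 1/6 unhappy · (2,2)2 4/5 ok · (2,3)2 5/5 ok · (2,4)2 3/5 ok
Row 3: (3,0)2 3/5 ok · (3,1)2 6/8 ok · (3,2)2 6/8 ok · (3,3)2 7/8 ok · (3,4)2 4/7 ok · (3,5)1 2/4 ok
Row 4: (4,0)2 2/3 ok · (4,1)1 0/5 unhappy · (4,2)2 4/5 ok · (4,3)2 4/5 ok · (4,4)1 2/5 ok · (4,5)1 2/3 ok
Unsatisfied: (0,0), (1,0), (1,5), (2,1), (4,1) — 5 in total.

5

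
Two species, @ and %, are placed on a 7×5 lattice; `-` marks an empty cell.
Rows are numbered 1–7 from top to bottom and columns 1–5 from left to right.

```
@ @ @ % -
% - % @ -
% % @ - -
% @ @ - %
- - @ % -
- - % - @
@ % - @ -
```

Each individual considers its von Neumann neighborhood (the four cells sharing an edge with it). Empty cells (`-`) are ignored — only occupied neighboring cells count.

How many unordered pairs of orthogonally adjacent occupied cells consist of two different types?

Scan each occupied cell's neighbors to the right and below so each pair is counted once.
From row 1: 4 unlike of 6 pairs (running 4/6).
From row 2: 2 unlike of 3 pairs (running 6/9).
From row 3: 2 unlike of 5 pairs (running 8/14).
From row 4: 1 unlike of 3 pairs (running 9/17).
From row 5: 2 unlike of 2 pairs (running 11/19).
From row 7: 1 unlike of 1 pairs (running 12/20).
Total adjacent occupied pairs: 20; unlike-type pairs: 12.

12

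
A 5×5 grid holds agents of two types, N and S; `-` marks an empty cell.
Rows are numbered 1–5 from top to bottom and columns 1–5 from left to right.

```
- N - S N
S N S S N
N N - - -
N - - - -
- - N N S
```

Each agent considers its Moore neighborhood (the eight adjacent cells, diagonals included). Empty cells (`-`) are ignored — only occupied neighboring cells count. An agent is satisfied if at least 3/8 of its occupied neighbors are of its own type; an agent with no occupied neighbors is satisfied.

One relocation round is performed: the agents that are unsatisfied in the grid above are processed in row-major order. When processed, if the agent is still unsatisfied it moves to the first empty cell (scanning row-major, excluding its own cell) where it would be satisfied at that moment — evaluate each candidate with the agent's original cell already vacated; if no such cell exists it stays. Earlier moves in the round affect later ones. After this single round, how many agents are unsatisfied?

Initially unsatisfied (in order): (1,2), (1,5), (2,1), (2,5), (5,5).
  (1,2) → (1,1).
  (1,5) → (1,2).
  (2,1) → (1,3).
  (2,5) → (2,1).
  (5,5) → (1,5).
Resulting grid:
N N S S S
N N S S -
N N - - -
N - - - -
- - N N -
All satisfied now.

0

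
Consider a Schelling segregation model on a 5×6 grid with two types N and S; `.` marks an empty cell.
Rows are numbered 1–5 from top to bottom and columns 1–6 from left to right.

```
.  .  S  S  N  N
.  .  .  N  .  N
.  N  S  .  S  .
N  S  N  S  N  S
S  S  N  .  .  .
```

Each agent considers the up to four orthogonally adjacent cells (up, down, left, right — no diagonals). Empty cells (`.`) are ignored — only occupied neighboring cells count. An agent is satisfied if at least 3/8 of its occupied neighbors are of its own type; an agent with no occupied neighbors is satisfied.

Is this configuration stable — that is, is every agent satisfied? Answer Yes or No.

No

Row 1: (1,3)S 1/1 satisfied · (1,4)S 1/3 not · (1,5)N 1/2 satisfied · (1,6)N 2/2 satisfied
Row 2: (2,4)N 0/1 not · (2,6)N 1/1 satisfied
Row 3: (3,2)N 0/2 not · (3,3)S 0/2 not · (3,5)S 0/1 not
Row 4: (4,1)N 0/2 not · (4,2)S 1/4 not · (4,3)N 1/4 not · (4,4)S 0/2 not · (4,5)N 0/3 not · (4,6)S 0/1 not
Row 5: (5,1)S 1/2 satisfied · (5,2)S 2/3 satisfied · (5,3)N 1/2 satisfied
For instance (1,4) has only 1/3 same-type neighbors, below 3/8.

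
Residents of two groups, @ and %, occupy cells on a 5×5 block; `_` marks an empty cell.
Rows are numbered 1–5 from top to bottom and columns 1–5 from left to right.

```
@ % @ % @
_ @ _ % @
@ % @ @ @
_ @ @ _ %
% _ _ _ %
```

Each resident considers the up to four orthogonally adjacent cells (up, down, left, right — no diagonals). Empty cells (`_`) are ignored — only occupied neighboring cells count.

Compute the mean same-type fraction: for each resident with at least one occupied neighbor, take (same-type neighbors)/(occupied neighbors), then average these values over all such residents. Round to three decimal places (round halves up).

Row 1: (1,1)@ 0/1 · (1,2)% 0/3 · (1,3)@ 0/2 · (1,4)% 1/3 · (1,5)@ 1/2
Row 2: (2,2)@ 0/2 · (2,4)% 1/3 · (2,5)@ 2/3
Row 3: (3,1)@ 0/1 · (3,2)% 0/4 · (3,3)@ 2/3 · (3,4)@ 2/3 · (3,5)@ 2/3
Row 4: (4,2)@ 1/2 · (4,3)@ 2/2 · (4,5)% 1/2
Row 5: (5,1)% — no occupied neighbors · (5,5)% 1/1
Sum over 17 residents: 0/1 + 0/3 + 0/2 + 1/3 + 1/2 + 0/2 + 1/3 + 2/3 + 0/1 + 0/4 + 2/3 + 2/3 + 2/3 + 1/2 + 2/2 + 1/2 + 1/1 = 41/6; mean = 41/6 ÷ 17 = 41/102 = 0.401960… → 0.402.

0.402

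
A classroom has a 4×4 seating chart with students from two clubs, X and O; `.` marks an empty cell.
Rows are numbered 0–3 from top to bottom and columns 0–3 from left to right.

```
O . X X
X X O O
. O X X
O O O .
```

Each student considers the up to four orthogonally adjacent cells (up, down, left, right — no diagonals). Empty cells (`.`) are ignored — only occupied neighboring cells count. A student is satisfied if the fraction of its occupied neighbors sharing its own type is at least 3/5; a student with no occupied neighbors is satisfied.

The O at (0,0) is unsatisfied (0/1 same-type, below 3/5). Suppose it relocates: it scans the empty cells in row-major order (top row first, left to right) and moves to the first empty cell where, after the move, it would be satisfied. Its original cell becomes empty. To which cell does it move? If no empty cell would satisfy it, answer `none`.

Vacating (0,0). Empty cells in order:
  (0,1): 0/2 same-type → still unsatisfied.
  (2,0): 2/3 same-type → satisfied — stop here.

(2,0)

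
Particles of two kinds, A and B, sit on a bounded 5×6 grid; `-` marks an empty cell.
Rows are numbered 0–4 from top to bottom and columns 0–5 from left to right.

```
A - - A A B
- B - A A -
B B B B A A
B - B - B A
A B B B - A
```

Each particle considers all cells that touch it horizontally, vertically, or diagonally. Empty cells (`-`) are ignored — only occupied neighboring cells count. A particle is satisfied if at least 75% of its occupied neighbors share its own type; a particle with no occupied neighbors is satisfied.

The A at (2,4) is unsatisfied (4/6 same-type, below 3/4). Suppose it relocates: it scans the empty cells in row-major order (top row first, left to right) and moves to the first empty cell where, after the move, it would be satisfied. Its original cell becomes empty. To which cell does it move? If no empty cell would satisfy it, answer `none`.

(1,5)

Vacating (2,4). Empty cells in order:
  (0,1): 1/2 same-type → still unsatisfied.
  (0,2): 2/3 same-type → still unsatisfied.
  (1,0): 1/4 same-type → still unsatisfied.
  (1,2): 2/6 same-type → still unsatisfied.
  (1,5): 3/4 same-type → satisfied — stop here.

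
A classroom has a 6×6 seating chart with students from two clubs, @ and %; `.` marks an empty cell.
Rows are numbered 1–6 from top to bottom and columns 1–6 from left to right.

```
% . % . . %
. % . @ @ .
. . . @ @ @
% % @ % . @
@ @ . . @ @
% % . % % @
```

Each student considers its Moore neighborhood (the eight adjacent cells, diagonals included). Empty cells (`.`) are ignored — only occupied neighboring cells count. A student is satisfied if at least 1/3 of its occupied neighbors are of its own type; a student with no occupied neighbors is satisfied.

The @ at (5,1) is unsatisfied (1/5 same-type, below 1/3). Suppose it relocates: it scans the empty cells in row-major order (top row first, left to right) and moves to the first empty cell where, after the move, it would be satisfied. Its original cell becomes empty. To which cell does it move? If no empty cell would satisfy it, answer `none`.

Vacating (5,1). Empty cells in order:
  (1,2): 0/3 same-type → still unsatisfied.
  (1,4): 2/3 same-type → satisfied — stop here.

(1,4)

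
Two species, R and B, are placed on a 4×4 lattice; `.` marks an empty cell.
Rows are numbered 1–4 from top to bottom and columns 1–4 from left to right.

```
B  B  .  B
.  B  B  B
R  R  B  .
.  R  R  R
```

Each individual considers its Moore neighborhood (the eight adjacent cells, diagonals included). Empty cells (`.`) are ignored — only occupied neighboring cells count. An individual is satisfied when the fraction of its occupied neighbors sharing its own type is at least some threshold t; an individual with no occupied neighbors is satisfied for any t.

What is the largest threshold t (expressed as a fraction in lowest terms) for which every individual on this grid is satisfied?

3/7

(1,1)B 2/2
(1,2)B 3/3
(1,4)B 2/2
(2,2)B 4/6
(2,3)B 5/6
(2,4)B 3/3
(3,1)R 2/3
(3,2)R 3/6
(3,3)B 3/7
(4,2)R 3/4
(4,3)R 3/4
(4,4)R 1/2
The smallest same-type fraction is 3/7 at (3,3), which reduces to 3/7. Any threshold above that leaves this individual unsatisfied.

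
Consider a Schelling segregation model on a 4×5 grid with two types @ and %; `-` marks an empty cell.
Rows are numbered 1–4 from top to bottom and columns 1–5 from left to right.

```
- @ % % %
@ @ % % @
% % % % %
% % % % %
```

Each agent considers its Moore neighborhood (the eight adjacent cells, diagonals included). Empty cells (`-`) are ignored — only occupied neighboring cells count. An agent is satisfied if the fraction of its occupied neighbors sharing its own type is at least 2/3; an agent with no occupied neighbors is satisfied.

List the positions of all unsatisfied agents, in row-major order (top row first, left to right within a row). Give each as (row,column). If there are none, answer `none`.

Row 1: (1,2)@ 2/4 not · (1,3)% 3/5 not · (1,4)% 4/5 satisfied · (1,5)% 2/3 satisfied
Row 2: (2,1)@ 2/4 not · (2,2)@ 2/7 not · (2,3)% 6/8 satisfied · (2,4)% 7/8 satisfied · (2,5)@ 0/5 not
Row 3: (3,1)% 3/5 not · (3,2)% 6/8 satisfied · (3,3)% 7/8 satisfied · (3,4)% 7/8 satisfied · (3,5)% 4/5 satisfied
Row 4: (4,1)% 3/3 satisfied · (4,2)% 5/5 satisfied · (4,3)% 5/5 satisfied · (4,4)% 5/5 satisfied · (4,5)% 3/3 satisfied

(1,2), (1,3), (2,1), (2,2), (2,5), (3,1)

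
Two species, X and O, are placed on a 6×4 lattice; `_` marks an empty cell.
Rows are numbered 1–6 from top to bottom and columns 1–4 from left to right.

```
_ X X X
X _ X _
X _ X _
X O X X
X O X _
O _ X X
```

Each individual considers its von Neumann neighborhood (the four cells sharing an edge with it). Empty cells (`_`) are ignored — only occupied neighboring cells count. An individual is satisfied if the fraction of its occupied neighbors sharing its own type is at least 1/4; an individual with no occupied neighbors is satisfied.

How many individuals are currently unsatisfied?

(1,2)X 1/1 ok
(1,3)X 3/3 ok
(1,4)X 1/1 ok
(2,1)X 1/1 ok
(2,3)X 2/2 ok
(3,1)X 2/2 ok
(3,3)X 2/2 ok
(4,1)X 2/3 ok
(4,2)O 1/3 ok
(4,3)X 3/4 ok
(4,4)X 1/1 ok
(5,1)X 1/3 ok
(5,2)O 1/3 ok
(5,3)X 2/3 ok
(6,1)O 0/1 unhappy
(6,3)X 2/2 ok
(6,4)X 1/1 ok
Unsatisfied: (6,1) — 1 in total.

1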